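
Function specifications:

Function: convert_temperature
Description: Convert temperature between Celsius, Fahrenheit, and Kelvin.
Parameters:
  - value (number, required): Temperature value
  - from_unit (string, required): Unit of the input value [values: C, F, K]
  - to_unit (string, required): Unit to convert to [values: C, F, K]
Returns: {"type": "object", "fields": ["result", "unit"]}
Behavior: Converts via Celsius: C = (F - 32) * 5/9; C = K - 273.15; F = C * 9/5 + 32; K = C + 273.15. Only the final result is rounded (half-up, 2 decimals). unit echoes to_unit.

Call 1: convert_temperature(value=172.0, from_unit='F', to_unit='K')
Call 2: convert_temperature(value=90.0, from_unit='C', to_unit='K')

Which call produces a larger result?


Call 1:
  To C: (172 - 32) * 5/9 = 77.777778
  To K: 77.777778 + 273.15 = 350.927778
  Round to 2 decimals: 350.93
  -> 350.93 K
Call 2:
  Input already in C: 90
  To K: 90 + 273.15 = 363.15
  Round to 2 decimals: 363.15
  -> 363.15 K
Call 2 (363.15 K)


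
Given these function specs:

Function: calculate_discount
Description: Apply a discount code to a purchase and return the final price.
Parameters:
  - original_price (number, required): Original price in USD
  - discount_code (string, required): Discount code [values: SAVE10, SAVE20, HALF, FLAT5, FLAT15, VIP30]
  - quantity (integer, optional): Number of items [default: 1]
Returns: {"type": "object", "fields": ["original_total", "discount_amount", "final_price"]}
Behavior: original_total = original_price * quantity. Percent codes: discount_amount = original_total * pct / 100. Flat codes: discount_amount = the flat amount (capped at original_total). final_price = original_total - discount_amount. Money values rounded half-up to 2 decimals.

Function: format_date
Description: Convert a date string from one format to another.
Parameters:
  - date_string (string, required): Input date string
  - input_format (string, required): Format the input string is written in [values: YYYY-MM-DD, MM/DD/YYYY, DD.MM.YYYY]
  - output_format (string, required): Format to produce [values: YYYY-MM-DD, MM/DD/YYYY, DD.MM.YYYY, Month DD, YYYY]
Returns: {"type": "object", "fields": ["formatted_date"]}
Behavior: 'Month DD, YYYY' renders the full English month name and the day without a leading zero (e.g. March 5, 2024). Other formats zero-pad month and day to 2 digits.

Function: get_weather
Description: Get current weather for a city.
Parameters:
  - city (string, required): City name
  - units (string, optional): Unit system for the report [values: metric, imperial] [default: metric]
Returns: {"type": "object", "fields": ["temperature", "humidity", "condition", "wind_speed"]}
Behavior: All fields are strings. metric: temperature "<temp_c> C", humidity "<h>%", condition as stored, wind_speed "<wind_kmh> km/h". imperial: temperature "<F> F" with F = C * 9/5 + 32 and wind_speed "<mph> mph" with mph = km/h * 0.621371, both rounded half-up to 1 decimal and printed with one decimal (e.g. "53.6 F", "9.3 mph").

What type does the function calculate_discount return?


The calculate_discount spec declares Returns: {"type": "object", "fields": ["original_total", "discount_amount", "final_price"]}
Type:
object


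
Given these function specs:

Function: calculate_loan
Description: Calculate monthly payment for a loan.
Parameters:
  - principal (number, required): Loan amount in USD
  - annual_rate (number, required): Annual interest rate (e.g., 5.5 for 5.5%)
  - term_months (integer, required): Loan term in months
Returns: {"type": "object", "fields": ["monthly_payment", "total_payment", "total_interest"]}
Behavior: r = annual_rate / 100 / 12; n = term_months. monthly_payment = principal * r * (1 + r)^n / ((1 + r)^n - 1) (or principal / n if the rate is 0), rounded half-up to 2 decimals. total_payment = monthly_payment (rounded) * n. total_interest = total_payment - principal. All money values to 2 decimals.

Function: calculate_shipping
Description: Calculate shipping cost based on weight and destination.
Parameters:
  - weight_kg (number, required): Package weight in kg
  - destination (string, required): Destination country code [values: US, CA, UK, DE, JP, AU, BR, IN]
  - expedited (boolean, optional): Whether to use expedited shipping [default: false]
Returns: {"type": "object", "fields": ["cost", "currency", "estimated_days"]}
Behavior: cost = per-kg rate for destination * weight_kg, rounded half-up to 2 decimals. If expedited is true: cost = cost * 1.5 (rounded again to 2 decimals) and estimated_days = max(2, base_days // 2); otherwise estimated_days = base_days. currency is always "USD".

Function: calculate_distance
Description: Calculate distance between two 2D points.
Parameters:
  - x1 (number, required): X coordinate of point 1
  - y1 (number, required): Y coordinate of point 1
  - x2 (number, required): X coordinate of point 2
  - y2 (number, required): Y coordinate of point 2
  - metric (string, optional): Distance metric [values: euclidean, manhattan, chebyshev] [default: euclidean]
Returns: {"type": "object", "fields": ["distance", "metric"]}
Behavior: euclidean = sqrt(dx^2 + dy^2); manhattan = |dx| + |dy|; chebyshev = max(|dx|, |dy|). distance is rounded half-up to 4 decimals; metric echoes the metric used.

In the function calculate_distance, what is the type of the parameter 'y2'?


The calculate_distance spec declares:
  - y2 (number, required): Y coordinate of point 2
Type:
number


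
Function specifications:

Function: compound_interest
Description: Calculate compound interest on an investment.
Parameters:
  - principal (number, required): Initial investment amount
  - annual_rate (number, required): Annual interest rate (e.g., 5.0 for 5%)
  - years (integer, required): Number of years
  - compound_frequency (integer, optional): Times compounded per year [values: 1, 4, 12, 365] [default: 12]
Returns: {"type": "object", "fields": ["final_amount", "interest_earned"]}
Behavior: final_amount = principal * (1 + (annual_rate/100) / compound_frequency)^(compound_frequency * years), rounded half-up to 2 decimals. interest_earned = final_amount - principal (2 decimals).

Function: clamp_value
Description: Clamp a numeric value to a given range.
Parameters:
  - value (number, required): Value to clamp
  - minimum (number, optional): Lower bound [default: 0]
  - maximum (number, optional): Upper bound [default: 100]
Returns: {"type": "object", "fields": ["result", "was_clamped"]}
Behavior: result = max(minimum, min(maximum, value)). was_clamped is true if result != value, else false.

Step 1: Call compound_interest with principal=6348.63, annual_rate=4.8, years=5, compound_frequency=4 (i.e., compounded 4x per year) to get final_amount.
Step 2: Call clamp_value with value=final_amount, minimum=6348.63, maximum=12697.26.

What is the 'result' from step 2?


Step 1: compound_interest
  rate per period = 4.8/100/4 = 0.012 (keep full precision); periods = 4 * 5 = 20
  (1 + 0.012)^20 = 1.26943436
  final_amount = 6348.63 * 1.26943436 = 8059.169076 -> 8059.17
  interest_earned = 8059.17 - 6348.63 = 1710.54
  -> final_amount = 8059.17
Step 2: clamp_value(value=8059.17, minimum=6348.63, maximum=12697.26)
  result = max(6348.63, min(12697.26, 8059.17)) = max(6348.63, 8059.17) = 8059.17
  was_clamped = (8059.17 != 8059.17) = false
  -> result = 8059.17
8059.17


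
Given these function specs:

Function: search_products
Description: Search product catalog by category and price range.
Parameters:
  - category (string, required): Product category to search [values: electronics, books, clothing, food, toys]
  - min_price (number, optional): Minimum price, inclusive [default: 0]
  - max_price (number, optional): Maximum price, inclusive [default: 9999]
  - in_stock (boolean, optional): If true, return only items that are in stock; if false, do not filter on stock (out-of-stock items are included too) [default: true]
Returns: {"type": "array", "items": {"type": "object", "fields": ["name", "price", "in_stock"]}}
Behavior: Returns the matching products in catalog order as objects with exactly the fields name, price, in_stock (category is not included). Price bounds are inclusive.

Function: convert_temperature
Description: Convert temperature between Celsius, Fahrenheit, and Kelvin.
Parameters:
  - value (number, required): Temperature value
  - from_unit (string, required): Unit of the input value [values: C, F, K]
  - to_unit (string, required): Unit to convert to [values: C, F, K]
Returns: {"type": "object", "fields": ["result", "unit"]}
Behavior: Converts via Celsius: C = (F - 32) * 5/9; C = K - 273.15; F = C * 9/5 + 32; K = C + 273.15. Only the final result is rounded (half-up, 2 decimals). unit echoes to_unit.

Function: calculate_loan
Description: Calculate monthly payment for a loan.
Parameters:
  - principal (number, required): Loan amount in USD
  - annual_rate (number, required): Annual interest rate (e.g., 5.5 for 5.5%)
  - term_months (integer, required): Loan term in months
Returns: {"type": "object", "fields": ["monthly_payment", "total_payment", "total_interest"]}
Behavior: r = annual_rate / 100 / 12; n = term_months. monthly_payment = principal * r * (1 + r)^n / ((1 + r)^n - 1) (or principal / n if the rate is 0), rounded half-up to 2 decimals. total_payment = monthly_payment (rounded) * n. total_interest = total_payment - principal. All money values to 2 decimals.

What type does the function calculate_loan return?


The calculate_loan spec declares Returns: {"type": "object", "fields": ["monthly_payment", "total_payment", "total_interest"]}
Type:
object


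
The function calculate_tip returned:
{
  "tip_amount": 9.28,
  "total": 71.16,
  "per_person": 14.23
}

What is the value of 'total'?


71.16


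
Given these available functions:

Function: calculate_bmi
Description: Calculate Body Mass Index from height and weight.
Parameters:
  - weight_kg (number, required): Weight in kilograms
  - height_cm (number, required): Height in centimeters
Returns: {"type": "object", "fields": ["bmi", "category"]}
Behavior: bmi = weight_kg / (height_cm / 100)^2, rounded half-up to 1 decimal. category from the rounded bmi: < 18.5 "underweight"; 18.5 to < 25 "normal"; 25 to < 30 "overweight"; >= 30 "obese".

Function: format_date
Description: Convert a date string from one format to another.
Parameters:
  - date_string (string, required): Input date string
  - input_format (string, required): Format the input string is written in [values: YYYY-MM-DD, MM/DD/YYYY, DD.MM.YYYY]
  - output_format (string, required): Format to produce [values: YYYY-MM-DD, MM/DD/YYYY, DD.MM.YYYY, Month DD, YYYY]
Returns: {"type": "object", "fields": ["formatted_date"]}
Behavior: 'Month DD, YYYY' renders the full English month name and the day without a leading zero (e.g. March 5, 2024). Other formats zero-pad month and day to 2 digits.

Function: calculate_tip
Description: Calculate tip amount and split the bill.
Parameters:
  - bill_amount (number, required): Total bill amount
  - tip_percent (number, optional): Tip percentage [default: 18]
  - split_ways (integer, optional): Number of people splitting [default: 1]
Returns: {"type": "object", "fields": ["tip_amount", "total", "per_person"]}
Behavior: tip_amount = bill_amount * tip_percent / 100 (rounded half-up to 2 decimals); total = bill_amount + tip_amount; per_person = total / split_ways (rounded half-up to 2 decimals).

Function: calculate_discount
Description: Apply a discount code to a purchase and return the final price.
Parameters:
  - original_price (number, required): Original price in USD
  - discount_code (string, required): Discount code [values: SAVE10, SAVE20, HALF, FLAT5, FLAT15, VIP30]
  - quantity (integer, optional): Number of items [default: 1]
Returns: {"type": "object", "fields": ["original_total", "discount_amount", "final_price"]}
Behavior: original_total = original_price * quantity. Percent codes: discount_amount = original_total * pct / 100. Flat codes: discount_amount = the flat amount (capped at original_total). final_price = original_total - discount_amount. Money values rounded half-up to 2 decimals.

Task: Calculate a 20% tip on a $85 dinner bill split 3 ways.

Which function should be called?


The task needs a function whose description is: Calculate tip amount and split the bill.
calculate_tip


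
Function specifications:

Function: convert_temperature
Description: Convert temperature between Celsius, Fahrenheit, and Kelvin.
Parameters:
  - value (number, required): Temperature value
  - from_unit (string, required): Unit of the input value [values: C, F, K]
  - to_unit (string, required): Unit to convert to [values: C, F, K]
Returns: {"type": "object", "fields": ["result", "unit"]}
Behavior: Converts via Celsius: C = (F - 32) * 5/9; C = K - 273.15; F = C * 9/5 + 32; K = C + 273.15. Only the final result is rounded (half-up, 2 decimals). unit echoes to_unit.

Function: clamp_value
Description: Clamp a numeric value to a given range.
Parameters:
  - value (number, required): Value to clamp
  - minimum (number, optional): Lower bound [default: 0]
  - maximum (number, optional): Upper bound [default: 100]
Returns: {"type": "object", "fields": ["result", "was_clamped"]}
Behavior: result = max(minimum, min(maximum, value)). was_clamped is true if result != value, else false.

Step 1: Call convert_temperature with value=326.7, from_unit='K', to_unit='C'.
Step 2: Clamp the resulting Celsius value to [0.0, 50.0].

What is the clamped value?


Step 1: convert_temperature(value=326.7, from_unit=K, to_unit=C)
  To C: 326.7 - 273.15 = 53.55
  Target is C: 53.55
  Round to 2 decimals: 53.55
  -> result = 53.55 C
Step 2: clamp_value(value=53.55, minimum=0.0, maximum=50.0)
  result = max(0.0, min(50.0, 53.55)) = max(0.0, 50.0) = 50.0
  was_clamped = (50.0 != 53.55) = true
  -> result = 50.0
50.0


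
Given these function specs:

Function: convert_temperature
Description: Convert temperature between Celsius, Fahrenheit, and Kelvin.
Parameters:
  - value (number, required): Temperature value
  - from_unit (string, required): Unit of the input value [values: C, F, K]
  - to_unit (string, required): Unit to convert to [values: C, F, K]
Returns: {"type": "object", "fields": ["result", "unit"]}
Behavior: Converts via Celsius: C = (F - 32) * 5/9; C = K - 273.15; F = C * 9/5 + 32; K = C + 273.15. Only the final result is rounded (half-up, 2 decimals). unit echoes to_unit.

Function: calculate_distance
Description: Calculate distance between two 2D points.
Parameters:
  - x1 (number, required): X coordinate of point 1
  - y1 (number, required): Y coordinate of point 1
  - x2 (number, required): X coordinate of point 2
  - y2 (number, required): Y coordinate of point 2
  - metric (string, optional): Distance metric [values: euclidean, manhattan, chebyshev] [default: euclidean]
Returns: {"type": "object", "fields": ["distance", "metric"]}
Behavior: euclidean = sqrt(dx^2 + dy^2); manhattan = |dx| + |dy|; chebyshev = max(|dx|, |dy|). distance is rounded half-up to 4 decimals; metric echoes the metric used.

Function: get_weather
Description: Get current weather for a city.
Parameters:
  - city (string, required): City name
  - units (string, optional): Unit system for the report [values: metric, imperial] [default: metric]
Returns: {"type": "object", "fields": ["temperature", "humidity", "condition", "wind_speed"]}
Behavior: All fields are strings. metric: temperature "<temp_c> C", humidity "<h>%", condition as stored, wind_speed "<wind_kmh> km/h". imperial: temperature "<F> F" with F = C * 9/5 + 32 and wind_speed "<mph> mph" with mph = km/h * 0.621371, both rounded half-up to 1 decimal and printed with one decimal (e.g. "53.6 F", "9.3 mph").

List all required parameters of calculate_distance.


Parameters of calculate_distance and their required/optional flag:
  x1: required
  y1: required
  x2: required
  y2: required
  metric: optional
x1, x2, y1, y2


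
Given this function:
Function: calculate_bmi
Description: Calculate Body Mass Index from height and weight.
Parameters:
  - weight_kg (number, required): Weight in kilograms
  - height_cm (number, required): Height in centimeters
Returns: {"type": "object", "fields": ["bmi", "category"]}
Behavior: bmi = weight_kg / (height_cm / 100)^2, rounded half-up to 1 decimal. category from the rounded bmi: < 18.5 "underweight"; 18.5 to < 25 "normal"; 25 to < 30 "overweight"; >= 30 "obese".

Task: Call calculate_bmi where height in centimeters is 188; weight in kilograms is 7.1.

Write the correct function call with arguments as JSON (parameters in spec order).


Mapping each described value to its parameter name:
  'Height in centimeters' -> height_cm = 188
  'Weight in kilograms' -> weight_kg = 7.1
calculate_bmi({"weight_kg": 7.1, "height_cm": 188})


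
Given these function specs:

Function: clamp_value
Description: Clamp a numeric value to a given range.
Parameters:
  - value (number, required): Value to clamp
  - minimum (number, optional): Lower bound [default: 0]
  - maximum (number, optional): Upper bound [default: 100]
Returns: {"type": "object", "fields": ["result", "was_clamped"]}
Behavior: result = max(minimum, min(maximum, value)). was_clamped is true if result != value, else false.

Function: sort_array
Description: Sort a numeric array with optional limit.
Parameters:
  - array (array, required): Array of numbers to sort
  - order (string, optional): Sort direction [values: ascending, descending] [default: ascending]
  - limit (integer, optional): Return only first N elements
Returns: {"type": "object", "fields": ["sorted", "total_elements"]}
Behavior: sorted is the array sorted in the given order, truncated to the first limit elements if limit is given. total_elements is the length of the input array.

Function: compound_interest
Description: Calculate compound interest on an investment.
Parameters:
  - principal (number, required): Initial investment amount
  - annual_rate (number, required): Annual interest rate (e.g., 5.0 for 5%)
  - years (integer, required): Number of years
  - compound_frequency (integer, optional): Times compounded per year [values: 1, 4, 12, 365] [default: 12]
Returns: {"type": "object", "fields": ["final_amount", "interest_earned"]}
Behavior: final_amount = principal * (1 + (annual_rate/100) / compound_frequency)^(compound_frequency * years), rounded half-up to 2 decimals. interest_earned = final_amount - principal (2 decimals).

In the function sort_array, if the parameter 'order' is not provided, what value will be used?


The sort_array spec declares:
  - order (string, optional): Sort direction [values: ascending, descending] [default: ascending]
Default:
ascending


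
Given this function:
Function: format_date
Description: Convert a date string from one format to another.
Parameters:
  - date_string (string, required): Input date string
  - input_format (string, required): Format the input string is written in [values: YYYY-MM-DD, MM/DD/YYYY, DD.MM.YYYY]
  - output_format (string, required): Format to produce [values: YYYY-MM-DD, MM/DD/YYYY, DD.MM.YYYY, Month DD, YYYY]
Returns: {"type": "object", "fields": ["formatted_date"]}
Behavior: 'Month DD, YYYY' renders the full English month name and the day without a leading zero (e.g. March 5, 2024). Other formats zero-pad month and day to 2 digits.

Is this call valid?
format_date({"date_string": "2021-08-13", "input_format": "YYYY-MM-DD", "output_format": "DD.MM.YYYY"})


Checking all required parameters present and types match... All valid.
Valid


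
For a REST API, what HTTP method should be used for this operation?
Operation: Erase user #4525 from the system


GET = read, POST = create, PUT = update/replace, DELETE = remove
This operation is a removal.
DELETE


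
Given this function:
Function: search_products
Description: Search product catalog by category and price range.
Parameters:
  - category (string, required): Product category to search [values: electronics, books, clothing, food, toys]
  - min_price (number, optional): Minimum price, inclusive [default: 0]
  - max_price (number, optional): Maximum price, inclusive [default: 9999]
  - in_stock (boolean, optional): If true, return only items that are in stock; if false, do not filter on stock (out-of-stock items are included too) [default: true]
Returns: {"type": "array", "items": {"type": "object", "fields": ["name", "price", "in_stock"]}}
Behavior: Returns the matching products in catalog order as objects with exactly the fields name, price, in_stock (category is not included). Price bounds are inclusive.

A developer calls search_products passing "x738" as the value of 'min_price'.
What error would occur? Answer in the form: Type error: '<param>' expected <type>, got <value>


Spec: 'min_price' is declared as number; "x738" is a string.
Type error: 'min_price' expected number, got "x738"


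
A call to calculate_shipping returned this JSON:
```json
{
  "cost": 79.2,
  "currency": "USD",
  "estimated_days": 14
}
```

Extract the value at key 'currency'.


USD


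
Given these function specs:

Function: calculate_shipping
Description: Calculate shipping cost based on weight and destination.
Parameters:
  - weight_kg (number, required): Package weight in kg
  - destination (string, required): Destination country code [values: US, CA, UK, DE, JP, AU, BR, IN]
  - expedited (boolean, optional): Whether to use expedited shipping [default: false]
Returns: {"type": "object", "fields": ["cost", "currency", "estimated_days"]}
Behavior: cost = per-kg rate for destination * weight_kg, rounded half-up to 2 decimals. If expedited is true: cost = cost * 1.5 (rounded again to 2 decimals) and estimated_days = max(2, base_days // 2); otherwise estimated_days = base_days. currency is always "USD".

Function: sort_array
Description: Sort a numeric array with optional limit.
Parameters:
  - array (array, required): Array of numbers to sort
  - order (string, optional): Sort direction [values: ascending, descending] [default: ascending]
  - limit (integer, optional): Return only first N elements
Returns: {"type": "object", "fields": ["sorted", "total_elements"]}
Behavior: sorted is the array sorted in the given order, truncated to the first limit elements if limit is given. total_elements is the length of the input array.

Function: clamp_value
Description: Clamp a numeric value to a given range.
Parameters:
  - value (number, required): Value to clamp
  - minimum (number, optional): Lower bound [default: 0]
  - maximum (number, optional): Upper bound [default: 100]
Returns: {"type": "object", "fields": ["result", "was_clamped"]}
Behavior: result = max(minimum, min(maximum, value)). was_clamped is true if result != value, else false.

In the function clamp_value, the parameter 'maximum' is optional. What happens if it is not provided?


The clamp_value spec declares:
  - maximum (number, optional): Upper bound [default: 100]
It defaults to 100


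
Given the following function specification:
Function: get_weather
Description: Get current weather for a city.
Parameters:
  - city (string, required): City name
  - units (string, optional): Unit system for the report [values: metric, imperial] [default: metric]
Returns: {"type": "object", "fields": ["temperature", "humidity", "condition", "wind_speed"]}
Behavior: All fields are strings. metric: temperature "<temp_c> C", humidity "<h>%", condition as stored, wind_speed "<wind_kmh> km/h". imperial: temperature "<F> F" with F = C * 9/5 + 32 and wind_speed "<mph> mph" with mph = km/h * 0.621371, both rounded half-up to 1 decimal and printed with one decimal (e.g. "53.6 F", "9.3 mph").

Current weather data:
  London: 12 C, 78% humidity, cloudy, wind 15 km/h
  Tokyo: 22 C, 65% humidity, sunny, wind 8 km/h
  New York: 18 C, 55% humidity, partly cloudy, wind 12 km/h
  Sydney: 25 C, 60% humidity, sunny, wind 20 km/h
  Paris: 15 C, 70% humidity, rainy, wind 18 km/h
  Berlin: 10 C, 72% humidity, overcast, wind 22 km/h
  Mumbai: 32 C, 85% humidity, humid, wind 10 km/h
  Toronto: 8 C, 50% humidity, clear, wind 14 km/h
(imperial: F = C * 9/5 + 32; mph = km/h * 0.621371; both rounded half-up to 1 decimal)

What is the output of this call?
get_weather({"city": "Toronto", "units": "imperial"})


Toronto record: 8 C, 50%, clear, 14 km/h
imperial: temperature = 8 * 9/5 + 32 = 46.4 -> 46.4 F
imperial: wind_speed = 14 * 0.621371 = 8.699194 -> 8.7 mph
Output:
{"temperature": "46.4 F", "humidity": "50%", "condition": "clear", "wind_speed": "8.7 mph"}


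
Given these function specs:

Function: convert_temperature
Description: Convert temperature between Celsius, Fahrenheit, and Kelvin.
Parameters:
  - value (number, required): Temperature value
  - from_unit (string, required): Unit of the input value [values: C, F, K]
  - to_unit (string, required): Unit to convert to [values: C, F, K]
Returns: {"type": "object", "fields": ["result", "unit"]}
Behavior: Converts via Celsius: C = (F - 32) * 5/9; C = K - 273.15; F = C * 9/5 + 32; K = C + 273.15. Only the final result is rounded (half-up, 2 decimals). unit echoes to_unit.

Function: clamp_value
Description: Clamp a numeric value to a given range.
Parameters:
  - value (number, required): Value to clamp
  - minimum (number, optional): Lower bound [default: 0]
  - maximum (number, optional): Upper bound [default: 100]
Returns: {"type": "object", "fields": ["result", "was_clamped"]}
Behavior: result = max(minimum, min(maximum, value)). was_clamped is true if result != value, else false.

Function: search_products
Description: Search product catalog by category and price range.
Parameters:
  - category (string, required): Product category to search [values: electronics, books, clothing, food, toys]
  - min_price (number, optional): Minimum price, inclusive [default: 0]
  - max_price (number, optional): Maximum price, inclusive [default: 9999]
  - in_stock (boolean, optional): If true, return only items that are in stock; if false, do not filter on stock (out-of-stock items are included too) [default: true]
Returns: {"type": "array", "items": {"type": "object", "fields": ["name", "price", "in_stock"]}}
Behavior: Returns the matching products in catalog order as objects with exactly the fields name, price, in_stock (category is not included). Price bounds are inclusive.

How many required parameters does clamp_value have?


Parameters of clamp_value: value (required), minimum (optional), maximum (optional)
Required count:
1


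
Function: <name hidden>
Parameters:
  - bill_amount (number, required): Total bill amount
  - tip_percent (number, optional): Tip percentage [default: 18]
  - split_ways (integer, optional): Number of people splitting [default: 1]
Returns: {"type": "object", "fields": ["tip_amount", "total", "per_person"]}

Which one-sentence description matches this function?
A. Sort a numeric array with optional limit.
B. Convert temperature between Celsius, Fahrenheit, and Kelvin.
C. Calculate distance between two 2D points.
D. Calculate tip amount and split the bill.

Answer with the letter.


Parameters bill_amount, tip_percent, split_ways and return ["tip_amount", "total", "per_person"] fit: Calculate tip amount and split the bill.
D


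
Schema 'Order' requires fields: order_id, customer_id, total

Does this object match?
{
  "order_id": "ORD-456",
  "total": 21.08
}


Checking required fields...
Missing: customer_id
Invalid - missing required field 'customer_id'


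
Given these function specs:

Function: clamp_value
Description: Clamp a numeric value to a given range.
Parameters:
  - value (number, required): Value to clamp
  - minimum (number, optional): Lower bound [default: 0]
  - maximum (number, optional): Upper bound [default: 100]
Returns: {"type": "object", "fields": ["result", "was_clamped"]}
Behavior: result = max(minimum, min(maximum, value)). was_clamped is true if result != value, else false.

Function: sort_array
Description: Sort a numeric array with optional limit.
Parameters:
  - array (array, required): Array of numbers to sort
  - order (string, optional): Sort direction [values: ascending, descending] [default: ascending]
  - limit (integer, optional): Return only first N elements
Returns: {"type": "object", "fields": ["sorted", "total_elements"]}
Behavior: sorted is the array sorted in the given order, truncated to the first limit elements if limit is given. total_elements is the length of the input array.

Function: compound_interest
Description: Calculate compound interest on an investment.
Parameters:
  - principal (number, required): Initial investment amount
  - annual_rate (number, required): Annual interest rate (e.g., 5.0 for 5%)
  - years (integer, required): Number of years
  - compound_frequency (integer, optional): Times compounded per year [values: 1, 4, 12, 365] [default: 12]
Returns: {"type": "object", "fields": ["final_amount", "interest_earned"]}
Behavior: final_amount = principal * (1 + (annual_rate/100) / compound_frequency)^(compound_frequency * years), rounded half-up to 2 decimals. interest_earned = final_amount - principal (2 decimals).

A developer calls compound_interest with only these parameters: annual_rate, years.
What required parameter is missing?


Required parameters: principal, annual_rate, years
Provided: annual_rate, years
Missing: principal
principal


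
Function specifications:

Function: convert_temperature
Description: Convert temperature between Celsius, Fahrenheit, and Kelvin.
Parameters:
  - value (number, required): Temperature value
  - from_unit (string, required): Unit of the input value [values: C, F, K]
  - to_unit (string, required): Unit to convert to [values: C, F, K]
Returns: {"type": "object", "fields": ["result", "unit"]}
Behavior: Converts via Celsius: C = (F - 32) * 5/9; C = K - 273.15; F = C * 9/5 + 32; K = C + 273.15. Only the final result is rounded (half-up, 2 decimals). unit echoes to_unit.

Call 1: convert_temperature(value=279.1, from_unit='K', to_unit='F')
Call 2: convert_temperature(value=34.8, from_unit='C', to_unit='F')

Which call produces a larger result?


Call 1:
  To C: 279.1 - 273.15 = 5.95
  To F: 5.95 * 9/5 + 32 = 42.71
  Round to 2 decimals: 42.71
  -> 42.71 F
Call 2:
  Input already in C: 34.8
  To F: 34.8 * 9/5 + 32 = 94.64
  Round to 2 decimals: 94.64
  -> 94.64 F
Call 2 (94.64 F)


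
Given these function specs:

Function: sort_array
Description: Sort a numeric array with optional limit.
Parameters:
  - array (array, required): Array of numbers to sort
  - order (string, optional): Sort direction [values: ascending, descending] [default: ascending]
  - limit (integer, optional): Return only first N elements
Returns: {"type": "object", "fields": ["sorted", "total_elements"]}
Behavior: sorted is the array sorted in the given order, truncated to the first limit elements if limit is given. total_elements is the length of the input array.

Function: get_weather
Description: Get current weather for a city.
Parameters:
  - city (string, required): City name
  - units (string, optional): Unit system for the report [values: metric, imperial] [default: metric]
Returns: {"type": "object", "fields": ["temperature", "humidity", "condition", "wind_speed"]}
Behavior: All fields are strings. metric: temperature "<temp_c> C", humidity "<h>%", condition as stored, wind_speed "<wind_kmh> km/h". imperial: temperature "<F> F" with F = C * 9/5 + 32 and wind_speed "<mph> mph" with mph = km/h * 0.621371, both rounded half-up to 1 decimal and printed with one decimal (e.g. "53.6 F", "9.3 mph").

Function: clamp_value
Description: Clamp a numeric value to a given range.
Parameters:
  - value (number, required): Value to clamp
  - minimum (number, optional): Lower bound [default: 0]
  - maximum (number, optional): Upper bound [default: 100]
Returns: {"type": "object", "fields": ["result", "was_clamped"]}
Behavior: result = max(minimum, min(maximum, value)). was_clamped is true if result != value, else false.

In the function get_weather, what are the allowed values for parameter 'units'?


The get_weather spec declares:
  - units (string, optional): Unit system for the report [values: metric, imperial] [default: metric]
Allowed values:
metric, imperial


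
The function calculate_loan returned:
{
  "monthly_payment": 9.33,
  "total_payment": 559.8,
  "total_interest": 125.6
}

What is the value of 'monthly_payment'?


9.33


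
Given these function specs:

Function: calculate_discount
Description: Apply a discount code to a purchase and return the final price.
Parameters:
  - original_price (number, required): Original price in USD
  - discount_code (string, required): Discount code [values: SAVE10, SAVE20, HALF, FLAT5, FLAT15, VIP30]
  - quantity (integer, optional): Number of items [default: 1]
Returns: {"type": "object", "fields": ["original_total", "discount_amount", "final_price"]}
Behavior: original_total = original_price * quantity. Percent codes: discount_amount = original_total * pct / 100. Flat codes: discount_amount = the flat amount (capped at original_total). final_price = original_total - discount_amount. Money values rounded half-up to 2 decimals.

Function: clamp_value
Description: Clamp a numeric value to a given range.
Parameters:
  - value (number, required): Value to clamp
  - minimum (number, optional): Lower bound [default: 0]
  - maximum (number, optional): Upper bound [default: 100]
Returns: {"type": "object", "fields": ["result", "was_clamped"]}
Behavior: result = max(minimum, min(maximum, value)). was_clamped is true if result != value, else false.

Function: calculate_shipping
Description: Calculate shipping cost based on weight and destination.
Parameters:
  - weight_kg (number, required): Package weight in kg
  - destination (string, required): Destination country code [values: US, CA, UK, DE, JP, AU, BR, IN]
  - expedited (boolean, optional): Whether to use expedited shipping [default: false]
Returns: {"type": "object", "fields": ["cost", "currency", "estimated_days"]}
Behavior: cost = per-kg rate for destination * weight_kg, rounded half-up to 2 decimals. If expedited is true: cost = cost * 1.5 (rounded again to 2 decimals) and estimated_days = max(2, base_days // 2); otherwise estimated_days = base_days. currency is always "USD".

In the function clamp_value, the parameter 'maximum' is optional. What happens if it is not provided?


The clamp_value spec declares:
  - maximum (number, optional): Upper bound [default: 100]
It defaults to 100


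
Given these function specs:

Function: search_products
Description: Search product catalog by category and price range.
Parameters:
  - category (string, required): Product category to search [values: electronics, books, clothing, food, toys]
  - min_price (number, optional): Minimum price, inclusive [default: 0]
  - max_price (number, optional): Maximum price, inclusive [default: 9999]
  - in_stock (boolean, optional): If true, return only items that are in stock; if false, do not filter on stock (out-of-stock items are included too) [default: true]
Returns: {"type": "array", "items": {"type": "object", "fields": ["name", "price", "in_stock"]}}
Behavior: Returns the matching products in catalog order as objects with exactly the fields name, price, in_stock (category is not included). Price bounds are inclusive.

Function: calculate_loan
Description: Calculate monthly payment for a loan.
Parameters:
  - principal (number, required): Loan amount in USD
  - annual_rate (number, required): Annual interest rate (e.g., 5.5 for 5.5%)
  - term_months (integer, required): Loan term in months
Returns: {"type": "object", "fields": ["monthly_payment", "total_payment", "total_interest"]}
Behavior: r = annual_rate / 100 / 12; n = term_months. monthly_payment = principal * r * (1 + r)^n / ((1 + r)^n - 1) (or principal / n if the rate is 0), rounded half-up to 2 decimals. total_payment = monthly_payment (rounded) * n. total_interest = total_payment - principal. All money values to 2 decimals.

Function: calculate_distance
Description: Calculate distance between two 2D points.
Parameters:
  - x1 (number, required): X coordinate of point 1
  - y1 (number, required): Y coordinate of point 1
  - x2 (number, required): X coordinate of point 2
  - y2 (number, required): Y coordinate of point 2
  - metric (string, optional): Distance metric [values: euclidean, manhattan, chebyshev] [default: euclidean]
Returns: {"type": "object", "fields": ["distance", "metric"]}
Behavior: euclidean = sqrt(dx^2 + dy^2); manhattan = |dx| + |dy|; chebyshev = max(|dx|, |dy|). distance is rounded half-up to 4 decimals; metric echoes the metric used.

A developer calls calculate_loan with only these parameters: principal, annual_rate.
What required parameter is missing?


Required parameters: principal, annual_rate, term_months
Provided: principal, annual_rate
Missing: term_months
term_months


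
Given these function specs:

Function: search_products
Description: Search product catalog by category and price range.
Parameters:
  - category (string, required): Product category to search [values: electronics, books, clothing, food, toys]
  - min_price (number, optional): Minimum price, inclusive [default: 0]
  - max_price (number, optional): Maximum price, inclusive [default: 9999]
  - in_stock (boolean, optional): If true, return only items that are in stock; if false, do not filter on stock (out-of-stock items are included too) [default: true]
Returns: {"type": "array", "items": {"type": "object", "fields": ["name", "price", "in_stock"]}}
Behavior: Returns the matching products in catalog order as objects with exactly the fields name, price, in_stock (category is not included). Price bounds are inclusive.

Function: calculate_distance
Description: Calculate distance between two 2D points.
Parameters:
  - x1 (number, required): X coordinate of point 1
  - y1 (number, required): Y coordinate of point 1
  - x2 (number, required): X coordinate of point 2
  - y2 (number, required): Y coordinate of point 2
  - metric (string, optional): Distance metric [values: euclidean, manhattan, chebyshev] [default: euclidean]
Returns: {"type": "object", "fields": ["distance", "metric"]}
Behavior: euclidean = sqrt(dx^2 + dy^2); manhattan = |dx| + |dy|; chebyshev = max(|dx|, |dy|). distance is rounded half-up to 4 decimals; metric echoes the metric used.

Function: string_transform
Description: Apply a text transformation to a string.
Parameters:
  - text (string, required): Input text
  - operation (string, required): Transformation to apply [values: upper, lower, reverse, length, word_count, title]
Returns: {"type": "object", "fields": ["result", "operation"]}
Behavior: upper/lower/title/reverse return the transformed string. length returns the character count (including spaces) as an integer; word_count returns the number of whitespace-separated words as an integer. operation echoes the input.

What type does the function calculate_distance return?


The calculate_distance spec declares Returns: {"type": "object", "fields": ["distance", "metric"]}
Type:
object


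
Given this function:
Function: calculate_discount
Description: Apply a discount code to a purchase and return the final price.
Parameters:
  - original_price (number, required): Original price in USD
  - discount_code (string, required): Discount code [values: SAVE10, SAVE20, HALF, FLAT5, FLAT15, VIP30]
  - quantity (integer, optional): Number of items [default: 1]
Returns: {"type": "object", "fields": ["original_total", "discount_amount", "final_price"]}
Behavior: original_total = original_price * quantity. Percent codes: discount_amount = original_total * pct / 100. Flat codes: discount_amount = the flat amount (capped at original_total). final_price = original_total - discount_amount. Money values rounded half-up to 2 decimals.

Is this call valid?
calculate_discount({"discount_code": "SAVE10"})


Checking required parameters...
Missing required parameter: original_price
Invalid - missing required parameter 'original_price'


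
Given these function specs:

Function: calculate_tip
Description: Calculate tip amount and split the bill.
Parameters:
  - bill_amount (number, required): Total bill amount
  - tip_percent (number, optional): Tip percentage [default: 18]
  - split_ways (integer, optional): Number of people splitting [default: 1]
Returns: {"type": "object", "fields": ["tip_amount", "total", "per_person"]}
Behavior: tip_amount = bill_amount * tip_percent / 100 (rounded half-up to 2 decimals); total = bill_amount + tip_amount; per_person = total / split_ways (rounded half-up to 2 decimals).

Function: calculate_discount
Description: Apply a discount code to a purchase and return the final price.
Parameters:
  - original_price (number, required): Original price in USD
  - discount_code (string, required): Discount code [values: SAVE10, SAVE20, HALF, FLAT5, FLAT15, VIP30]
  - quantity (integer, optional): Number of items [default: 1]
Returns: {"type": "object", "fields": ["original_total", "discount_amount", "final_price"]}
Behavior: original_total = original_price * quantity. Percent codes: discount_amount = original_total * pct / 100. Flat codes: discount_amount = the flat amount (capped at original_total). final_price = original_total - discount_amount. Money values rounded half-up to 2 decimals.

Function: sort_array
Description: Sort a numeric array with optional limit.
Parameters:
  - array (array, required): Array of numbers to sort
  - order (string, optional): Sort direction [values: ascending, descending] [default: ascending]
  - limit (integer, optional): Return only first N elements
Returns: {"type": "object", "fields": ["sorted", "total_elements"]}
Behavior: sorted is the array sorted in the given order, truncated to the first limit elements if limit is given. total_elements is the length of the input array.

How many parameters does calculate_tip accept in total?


Parameters of calculate_tip: bill_amount (required), tip_percent (optional), split_ways (optional)
Total:
3
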